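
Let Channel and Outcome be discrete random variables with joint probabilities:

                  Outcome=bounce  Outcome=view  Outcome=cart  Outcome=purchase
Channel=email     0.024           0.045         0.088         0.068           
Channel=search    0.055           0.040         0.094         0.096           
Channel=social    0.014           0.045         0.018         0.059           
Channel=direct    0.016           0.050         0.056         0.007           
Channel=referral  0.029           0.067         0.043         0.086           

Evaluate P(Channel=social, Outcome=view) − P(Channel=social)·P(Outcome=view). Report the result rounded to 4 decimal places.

P(Channel=social) = 0.014 + 0.045 + 0.018 + 0.059 = 0.136.
P(Outcome=view) = 0.045 + 0.040 + 0.045 + 0.050 + 0.067 = 0.247.
P(Channel=social, Outcome=view) − P(Channel=social)P(Outcome=view) = 0.045 − 0.136×0.247 = 0.0114.

0.0114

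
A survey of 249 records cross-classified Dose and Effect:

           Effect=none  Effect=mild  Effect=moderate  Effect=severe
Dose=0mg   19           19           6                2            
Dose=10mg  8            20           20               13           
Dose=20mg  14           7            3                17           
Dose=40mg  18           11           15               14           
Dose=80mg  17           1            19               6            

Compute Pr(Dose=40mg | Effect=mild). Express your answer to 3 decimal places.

Total with Effect=mild: 19 + 20 + 7 + 11 + 1 = 58.
P(Dose=40mg | Effect=mild) = 11/58 = 0.190.

0.190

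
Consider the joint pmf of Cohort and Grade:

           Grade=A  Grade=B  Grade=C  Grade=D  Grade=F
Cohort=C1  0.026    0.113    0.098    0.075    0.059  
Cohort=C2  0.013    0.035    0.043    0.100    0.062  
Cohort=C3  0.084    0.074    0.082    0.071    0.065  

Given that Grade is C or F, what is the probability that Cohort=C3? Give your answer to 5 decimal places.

0.35941

P(Grade=C) = 0.098 + 0.043 + 0.082 = 0.223.
P(Grade=F) = 0.059 + 0.062 + 0.065 = 0.186.
P(Grade ∈ {C, F}) = 0.223 + 0.186 = 0.409; P(Cohort=C3, Grade ∈ {C, F}) = 0.082 + 0.065 = 0.147.
P(Cohort=C3 | Grade ∈ {C, F}) = 0.147/0.409 = 0.35941.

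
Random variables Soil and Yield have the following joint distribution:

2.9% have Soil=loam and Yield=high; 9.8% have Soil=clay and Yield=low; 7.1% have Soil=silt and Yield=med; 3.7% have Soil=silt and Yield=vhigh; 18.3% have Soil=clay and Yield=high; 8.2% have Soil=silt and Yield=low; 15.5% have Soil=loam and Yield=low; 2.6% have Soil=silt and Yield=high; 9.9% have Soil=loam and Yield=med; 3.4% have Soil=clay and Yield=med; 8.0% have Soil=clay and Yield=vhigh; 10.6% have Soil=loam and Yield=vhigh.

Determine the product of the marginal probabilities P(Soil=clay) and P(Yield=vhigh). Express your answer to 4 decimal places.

0.0881

P(Soil=clay) = 0.098 + 0.034 + 0.183 + 0.080 = 0.395.
P(Yield=vhigh) = 0.106 + 0.080 + 0.037 = 0.223.
Product: 0.395 × 0.223 = 0.0881.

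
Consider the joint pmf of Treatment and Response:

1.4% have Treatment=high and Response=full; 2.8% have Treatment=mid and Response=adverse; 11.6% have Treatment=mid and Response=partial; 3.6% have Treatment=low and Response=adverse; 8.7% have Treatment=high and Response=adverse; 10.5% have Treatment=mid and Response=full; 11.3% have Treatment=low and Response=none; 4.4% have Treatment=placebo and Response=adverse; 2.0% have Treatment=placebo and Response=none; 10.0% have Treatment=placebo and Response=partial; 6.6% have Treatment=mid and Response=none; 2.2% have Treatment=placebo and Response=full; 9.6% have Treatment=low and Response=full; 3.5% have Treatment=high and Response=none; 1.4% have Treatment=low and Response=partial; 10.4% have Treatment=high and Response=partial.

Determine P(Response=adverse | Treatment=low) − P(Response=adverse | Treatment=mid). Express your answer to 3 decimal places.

P(Treatment=low) = 0.113 + 0.014 + 0.096 + 0.036 = 0.259; P(Response=adverse | Treatment=low) = 0.036/0.259 = 0.1390.
P(Treatment=mid) = 0.066 + 0.116 + 0.105 + 0.028 = 0.315; P(Response=adverse | Treatment=mid) = 0.028/0.315 = 0.0889.
Difference = 0.050.

0.050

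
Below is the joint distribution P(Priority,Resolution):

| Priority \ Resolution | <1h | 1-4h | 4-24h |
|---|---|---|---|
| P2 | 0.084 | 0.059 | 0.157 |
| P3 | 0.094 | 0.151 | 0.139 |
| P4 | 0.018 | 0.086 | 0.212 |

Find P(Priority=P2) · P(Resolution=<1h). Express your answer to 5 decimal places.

0.05880

P(Priority=P2) = 0.084 + 0.059 + 0.157 = 0.300.
P(Resolution=<1h) = 0.084 + 0.094 + 0.018 = 0.196.
Product: 0.300 × 0.196 = 0.05880.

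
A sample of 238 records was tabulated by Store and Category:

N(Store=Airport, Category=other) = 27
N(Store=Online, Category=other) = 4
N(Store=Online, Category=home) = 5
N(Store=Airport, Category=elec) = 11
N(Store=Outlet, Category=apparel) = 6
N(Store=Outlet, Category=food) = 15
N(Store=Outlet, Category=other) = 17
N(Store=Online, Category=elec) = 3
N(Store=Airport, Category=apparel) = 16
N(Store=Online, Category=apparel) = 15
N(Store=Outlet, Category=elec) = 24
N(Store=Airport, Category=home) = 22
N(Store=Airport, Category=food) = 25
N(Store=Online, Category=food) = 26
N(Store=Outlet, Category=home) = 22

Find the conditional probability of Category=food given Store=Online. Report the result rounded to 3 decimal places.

0.491

Total with Store=Online: 26 + 15 + 3 + 5 + 4 = 53.
P(Category=food | Store=Online) = 26/53 = 0.491.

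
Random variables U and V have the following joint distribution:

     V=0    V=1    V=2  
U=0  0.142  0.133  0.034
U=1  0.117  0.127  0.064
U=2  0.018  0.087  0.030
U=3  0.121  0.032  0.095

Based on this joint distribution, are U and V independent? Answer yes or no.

P(U=3) = 0.248 and P(V=1) = 0.379, so their product is 0.09399, but P(U=3, V=1) = 0.032. Since these differ, U and V are not independent.

no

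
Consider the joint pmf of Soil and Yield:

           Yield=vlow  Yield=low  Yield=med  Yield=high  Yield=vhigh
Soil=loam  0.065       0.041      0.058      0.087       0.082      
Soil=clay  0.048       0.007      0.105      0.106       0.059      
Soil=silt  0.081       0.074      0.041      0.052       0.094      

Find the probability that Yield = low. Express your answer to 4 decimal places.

P(Yield=low) = 0.041 + 0.007 + 0.074 = 0.122.

0.1220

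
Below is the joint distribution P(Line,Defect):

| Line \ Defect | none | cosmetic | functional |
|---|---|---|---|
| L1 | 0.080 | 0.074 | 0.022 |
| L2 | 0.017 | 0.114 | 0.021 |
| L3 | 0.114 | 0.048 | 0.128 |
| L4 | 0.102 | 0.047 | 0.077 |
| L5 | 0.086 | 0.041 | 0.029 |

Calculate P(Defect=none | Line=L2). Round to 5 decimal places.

P(Line=L2) = 0.017 + 0.114 + 0.021 = 0.152.
P(Defect=none | Line=L2) = 0.017/0.152 = 0.11184.

0.11184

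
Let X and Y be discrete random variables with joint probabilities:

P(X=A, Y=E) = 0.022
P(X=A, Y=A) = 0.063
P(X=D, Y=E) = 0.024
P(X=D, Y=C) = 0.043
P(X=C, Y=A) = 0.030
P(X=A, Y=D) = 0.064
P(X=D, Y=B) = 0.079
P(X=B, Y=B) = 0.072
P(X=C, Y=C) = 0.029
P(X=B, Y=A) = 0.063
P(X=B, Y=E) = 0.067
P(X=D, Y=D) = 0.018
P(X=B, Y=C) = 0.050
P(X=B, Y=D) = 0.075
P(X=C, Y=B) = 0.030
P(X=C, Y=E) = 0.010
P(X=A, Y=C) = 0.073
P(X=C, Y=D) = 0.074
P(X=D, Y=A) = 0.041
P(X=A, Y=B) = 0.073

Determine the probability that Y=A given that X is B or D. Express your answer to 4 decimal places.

P(X=B) = 0.063 + 0.072 + 0.050 + 0.075 + 0.067 = 0.327.
P(X=D) = 0.041 + 0.079 + 0.043 + 0.018 + 0.024 = 0.205.
P(X ∈ {B, D}) = 0.327 + 0.205 = 0.532; P(Y=A, X ∈ {B, D}) = 0.063 + 0.041 = 0.104.
P(Y=A | X ∈ {B, D}) = 0.104/0.532 = 0.1955.

0.1955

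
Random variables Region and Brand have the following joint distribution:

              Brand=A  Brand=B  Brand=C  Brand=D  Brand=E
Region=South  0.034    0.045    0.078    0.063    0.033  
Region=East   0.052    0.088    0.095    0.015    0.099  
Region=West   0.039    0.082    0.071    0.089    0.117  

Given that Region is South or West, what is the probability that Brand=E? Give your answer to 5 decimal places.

0.23041

P(Region=South) = 0.034 + 0.045 + 0.078 + 0.063 + 0.033 = 0.253.
P(Region=West) = 0.039 + 0.082 + 0.071 + 0.089 + 0.117 = 0.398.
P(Region ∈ {South, West}) = 0.253 + 0.398 = 0.651; P(Brand=E, Region ∈ {South, West}) = 0.033 + 0.117 = 0.150.
P(Brand=E | Region ∈ {South, West}) = 0.150/0.651 = 0.23041.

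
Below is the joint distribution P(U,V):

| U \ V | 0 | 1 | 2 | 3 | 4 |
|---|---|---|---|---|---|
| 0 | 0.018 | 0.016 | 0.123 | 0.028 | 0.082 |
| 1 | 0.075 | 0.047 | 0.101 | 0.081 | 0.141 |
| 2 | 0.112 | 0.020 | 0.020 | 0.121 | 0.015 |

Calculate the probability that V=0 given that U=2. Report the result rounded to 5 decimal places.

P(U=2) = 0.112 + 0.020 + 0.020 + 0.121 + 0.015 = 0.288.
P(V=0 | U=2) = 0.112/0.288 = 0.38889.

0.38889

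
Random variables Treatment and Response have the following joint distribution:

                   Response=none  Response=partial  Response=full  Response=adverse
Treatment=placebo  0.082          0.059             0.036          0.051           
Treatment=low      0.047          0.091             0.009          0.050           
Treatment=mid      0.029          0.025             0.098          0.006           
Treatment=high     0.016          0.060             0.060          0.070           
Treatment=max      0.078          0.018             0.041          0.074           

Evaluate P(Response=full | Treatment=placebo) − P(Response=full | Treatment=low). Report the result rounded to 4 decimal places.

P(Treatment=placebo) = 0.082 + 0.059 + 0.036 + 0.051 = 0.228; P(Response=full | Treatment=placebo) = 0.036/0.228 = 0.15789.
P(Treatment=low) = 0.047 + 0.091 + 0.009 + 0.050 = 0.197; P(Response=full | Treatment=low) = 0.009/0.197 = 0.04569.
Difference = 0.1122.

0.1122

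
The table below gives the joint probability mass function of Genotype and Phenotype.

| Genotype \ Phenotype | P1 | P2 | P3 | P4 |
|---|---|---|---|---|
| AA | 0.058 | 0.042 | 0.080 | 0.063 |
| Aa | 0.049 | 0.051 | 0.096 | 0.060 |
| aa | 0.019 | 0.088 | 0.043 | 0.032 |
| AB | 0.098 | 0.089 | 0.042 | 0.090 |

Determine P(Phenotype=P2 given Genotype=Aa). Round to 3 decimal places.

P(Genotype=Aa) = 0.049 + 0.051 + 0.096 + 0.060 = 0.256.
P(Phenotype=P2 | Genotype=Aa) = 0.051/0.256 = 0.199.

0.199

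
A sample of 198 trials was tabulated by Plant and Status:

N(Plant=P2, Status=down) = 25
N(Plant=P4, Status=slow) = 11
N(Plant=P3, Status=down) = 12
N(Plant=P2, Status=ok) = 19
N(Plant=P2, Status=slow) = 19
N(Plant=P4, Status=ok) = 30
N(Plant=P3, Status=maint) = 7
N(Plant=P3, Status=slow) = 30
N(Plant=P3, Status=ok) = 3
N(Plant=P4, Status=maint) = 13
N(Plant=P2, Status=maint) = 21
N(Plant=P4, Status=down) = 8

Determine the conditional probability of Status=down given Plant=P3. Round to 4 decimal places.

0.2308

Total with Plant=P3: 3 + 30 + 12 + 7 = 52.
P(Status=down | Plant=P3) = 12/52 = 0.2308.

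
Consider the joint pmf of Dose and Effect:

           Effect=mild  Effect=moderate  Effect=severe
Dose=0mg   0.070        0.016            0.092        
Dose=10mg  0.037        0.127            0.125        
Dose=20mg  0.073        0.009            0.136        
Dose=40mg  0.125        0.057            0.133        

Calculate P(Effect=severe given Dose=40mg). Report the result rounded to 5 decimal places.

0.42222

P(Dose=40mg) = 0.125 + 0.057 + 0.133 = 0.315.
P(Effect=severe | Dose=40mg) = 0.133/0.315 = 0.42222.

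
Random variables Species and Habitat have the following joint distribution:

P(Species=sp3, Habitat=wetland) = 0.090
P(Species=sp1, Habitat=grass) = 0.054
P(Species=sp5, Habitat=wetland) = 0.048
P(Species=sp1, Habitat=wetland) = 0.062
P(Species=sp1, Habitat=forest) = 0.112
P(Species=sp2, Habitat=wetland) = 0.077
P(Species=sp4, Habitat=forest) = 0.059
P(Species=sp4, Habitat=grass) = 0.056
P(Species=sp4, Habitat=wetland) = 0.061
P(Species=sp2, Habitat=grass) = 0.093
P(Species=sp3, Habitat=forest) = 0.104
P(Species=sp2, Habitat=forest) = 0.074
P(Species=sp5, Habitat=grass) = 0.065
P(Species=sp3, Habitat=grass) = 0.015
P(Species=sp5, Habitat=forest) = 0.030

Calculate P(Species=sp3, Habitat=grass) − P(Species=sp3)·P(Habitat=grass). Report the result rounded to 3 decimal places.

P(Species=sp3) = 0.104 + 0.015 + 0.090 = 0.209.
P(Habitat=grass) = 0.054 + 0.093 + 0.015 + 0.056 + 0.065 = 0.283.
P(Species=sp3, Habitat=grass) − P(Species=sp3)P(Habitat=grass) = 0.015 − 0.209×0.283 = -0.044.

-0.044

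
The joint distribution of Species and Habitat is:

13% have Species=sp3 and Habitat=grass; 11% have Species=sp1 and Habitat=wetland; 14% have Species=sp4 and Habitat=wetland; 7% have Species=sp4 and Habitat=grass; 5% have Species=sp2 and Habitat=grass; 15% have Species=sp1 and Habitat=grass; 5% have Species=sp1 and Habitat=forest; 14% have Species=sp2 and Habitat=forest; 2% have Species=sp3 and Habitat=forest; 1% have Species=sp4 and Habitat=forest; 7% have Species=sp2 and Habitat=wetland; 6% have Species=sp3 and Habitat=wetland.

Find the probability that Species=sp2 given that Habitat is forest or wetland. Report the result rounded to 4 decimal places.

0.3500

P(Habitat=forest) = 0.05 + 0.14 + 0.02 + 0.01 = 0.22.
P(Habitat=wetland) = 0.11 + 0.07 + 0.06 + 0.14 = 0.38.
P(Habitat ∈ {forest, wetland}) = 0.22 + 0.38 = 0.60; P(Species=sp2, Habitat ∈ {forest, wetland}) = 0.14 + 0.07 = 0.21.
P(Species=sp2 | Habitat ∈ {forest, wetland}) = 0.21/0.60 = 0.3500.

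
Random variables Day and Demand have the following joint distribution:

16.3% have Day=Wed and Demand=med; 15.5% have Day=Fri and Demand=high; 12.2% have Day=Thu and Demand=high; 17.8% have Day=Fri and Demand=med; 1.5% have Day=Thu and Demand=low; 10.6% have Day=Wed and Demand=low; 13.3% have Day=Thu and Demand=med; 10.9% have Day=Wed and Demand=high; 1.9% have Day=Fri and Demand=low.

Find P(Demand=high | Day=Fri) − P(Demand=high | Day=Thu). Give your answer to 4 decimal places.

P(Day=Fri) = 0.019 + 0.178 + 0.155 = 0.352; P(Demand=high | Day=Fri) = 0.155/0.352 = 0.44034.
P(Day=Thu) = 0.015 + 0.133 + 0.122 = 0.270; P(Demand=high | Day=Thu) = 0.122/0.270 = 0.45185.
Difference = -0.0115.

-0.0115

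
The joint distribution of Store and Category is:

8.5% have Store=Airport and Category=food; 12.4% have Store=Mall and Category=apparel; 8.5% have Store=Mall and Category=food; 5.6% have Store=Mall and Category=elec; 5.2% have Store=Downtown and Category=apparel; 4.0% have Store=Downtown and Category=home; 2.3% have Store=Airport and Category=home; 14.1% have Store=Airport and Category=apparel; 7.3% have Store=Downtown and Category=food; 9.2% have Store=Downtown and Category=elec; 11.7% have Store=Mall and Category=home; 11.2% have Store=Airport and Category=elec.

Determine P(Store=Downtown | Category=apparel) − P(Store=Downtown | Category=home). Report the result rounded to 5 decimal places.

-0.05818

P(Category=apparel) = 0.052 + 0.124 + 0.141 = 0.317; P(Store=Downtown | Category=apparel) = 0.052/0.317 = 0.164038.
P(Category=home) = 0.040 + 0.117 + 0.023 = 0.180; P(Store=Downtown | Category=home) = 0.040/0.180 = 0.222222.
Difference = -0.05818.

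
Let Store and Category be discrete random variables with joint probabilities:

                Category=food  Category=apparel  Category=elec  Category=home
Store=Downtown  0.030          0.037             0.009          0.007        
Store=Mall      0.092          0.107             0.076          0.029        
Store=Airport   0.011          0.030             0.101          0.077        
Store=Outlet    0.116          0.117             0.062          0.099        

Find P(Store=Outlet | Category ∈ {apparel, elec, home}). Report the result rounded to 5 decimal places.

0.37017

P(Category=apparel) = 0.037 + 0.107 + 0.030 + 0.117 = 0.291.
P(Category=elec) = 0.009 + 0.076 + 0.101 + 0.062 = 0.248.
P(Category=home) = 0.007 + 0.029 + 0.077 + 0.099 = 0.212.
P(Category ∈ {apparel, elec, home}) = 0.291 + 0.248 + 0.212 = 0.751; P(Store=Outlet, Category ∈ {apparel, elec, home}) = 0.117 + 0.062 + 0.099 = 0.278.
P(Store=Outlet | Category ∈ {apparel, elec, home}) = 0.278/0.751 = 0.37017.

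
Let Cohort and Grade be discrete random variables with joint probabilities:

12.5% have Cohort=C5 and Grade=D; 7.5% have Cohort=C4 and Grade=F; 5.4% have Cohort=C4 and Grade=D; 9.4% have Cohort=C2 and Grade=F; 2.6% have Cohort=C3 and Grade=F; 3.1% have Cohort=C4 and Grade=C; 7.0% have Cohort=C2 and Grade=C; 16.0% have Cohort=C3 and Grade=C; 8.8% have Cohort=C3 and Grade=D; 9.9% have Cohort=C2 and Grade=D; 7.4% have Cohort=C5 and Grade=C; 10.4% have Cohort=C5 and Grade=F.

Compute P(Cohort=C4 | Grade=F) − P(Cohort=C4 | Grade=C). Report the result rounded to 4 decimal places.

0.1583

P(Grade=F) = 0.094 + 0.026 + 0.075 + 0.104 = 0.299; P(Cohort=C4 | Grade=F) = 0.075/0.299 = 0.25084.
P(Grade=C) = 0.070 + 0.160 + 0.031 + 0.074 = 0.335; P(Cohort=C4 | Grade=C) = 0.031/0.335 = 0.09254.
Difference = 0.1583.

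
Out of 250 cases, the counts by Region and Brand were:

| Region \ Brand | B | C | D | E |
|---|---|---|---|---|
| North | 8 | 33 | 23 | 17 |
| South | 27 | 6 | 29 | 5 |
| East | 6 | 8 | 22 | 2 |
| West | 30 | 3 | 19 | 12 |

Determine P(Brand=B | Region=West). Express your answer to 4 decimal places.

Total with Region=West: 30 + 3 + 19 + 12 = 64.
P(Brand=B | Region=West) = 30/64 = 0.4688.

0.4688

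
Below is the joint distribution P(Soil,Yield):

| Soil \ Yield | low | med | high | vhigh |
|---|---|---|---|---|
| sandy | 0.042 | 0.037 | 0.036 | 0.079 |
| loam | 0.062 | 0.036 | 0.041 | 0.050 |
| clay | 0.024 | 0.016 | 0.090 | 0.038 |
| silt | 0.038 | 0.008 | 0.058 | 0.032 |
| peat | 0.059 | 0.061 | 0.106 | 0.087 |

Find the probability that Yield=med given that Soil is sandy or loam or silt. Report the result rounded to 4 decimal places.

P(Soil=sandy) = 0.042 + 0.037 + 0.036 + 0.079 = 0.194.
P(Soil=loam) = 0.062 + 0.036 + 0.041 + 0.050 = 0.189.
P(Soil=silt) = 0.038 + 0.008 + 0.058 + 0.032 = 0.136.
P(Soil ∈ {sandy, loam, silt}) = 0.194 + 0.189 + 0.136 = 0.519; P(Yield=med, Soil ∈ {sandy, loam, silt}) = 0.037 + 0.036 + 0.008 = 0.081.
P(Yield=med | Soil ∈ {sandy, loam, silt}) = 0.081/0.519 = 0.1561.

0.1561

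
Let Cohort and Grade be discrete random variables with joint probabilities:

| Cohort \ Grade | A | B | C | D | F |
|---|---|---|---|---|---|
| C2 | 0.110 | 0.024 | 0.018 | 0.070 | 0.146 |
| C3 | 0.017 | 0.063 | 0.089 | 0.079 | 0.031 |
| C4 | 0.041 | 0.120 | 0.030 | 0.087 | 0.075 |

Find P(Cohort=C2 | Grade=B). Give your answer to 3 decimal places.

0.116

P(Grade=B) = 0.024 + 0.063 + 0.120 = 0.207.
P(Cohort=C2 | Grade=B) = 0.024/0.207 = 0.116.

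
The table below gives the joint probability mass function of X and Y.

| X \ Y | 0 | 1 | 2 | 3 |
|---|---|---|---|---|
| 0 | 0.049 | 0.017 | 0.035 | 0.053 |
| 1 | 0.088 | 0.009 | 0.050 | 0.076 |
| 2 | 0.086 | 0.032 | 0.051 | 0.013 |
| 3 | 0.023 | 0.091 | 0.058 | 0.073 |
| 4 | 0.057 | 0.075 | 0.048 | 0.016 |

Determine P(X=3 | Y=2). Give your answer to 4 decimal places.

P(Y=2) = 0.035 + 0.050 + 0.051 + 0.058 + 0.048 = 0.242.
P(X=3 | Y=2) = 0.058/0.242 = 0.2397.

0.2397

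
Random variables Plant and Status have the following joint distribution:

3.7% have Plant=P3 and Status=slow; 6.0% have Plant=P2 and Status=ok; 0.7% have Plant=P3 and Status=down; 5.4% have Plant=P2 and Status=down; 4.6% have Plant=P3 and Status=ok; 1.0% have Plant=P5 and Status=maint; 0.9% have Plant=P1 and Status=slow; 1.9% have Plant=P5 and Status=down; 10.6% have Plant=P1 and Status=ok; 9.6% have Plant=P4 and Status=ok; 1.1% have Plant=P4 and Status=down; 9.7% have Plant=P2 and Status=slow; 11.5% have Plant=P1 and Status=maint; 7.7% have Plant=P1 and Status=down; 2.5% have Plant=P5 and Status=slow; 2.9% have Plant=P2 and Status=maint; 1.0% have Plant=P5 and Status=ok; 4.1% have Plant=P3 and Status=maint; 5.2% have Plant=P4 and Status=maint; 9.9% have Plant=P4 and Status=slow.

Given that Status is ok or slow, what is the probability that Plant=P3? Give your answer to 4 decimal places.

0.1419

P(Status=ok) = 0.106 + 0.060 + 0.046 + 0.096 + 0.010 = 0.318.
P(Status=slow) = 0.009 + 0.097 + 0.037 + 0.099 + 0.025 = 0.267.
P(Status ∈ {ok, slow}) = 0.318 + 0.267 = 0.585; P(Plant=P3, Status ∈ {ok, slow}) = 0.046 + 0.037 = 0.083.
P(Plant=P3 | Status ∈ {ok, slow}) = 0.083/0.585 = 0.1419.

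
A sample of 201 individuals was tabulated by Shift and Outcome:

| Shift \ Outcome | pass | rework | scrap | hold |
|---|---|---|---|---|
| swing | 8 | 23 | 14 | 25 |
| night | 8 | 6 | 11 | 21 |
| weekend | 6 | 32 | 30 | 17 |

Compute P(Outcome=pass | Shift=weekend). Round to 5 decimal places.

Total with Shift=weekend: 6 + 32 + 30 + 17 = 85.
P(Outcome=pass | Shift=weekend) = 6/85 = 0.07059.

0.07059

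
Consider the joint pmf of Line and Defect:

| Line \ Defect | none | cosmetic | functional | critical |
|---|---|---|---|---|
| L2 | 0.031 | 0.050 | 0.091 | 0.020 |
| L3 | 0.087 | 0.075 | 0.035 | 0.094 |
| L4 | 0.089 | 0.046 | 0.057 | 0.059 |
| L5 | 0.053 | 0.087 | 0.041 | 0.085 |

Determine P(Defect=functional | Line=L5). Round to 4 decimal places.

0.1541

P(Line=L5) = 0.053 + 0.087 + 0.041 + 0.085 = 0.266.
P(Defect=functional | Line=L5) = 0.041/0.266 = 0.1541.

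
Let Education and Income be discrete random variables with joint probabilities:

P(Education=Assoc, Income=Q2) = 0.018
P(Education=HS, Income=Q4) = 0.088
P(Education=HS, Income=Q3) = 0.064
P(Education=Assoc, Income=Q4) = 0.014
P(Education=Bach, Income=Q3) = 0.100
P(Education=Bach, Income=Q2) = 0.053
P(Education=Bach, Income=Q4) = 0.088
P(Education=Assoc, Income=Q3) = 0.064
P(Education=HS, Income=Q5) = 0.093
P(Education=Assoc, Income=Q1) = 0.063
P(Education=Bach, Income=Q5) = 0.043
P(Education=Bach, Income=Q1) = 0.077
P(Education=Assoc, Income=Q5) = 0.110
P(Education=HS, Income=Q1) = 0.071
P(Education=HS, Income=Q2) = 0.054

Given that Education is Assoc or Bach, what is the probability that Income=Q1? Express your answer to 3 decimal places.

0.222

P(Education=Assoc) = 0.063 + 0.018 + 0.064 + 0.014 + 0.110 = 0.269.
P(Education=Bach) = 0.077 + 0.053 + 0.100 + 0.088 + 0.043 = 0.361.
P(Education ∈ {Assoc, Bach}) = 0.269 + 0.361 = 0.630; P(Income=Q1, Education ∈ {Assoc, Bach}) = 0.063 + 0.077 = 0.140.
P(Income=Q1 | Education ∈ {Assoc, Bach}) = 0.140/0.630 = 0.222.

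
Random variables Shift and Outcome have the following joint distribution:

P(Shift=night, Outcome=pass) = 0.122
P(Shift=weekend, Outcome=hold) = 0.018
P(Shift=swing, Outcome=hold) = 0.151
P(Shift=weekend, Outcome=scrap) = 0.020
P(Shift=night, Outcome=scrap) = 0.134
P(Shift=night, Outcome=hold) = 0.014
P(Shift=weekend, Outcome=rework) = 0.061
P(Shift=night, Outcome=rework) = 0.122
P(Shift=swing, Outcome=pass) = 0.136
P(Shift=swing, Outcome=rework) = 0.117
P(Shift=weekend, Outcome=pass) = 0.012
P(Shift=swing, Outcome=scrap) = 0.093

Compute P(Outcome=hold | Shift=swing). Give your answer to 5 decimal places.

0.30382

P(Shift=swing) = 0.136 + 0.117 + 0.093 + 0.151 = 0.497.
P(Outcome=hold | Shift=swing) = 0.151/0.497 = 0.30382.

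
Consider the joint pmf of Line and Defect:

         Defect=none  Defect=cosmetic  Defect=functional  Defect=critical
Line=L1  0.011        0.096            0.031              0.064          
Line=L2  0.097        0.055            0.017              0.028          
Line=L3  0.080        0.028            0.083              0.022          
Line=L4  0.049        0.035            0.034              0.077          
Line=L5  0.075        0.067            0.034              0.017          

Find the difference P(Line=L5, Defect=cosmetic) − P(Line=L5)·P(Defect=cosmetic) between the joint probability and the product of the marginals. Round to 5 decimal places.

P(Line=L5) = 0.075 + 0.067 + 0.034 + 0.017 = 0.193.
P(Defect=cosmetic) = 0.096 + 0.055 + 0.028 + 0.035 + 0.067 = 0.281.
P(Line=L5, Defect=cosmetic) − P(Line=L5)P(Defect=cosmetic) = 0.067 − 0.193×0.281 = 0.01277.

0.01277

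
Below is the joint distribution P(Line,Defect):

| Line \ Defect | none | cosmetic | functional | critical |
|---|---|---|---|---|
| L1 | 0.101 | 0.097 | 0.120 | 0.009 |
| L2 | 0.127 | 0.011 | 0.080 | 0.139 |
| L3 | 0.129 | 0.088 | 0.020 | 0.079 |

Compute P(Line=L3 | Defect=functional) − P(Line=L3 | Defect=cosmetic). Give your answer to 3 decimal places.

-0.358

P(Defect=functional) = 0.120 + 0.080 + 0.020 = 0.220; P(Line=L3 | Defect=functional) = 0.020/0.220 = 0.0909.
P(Defect=cosmetic) = 0.097 + 0.011 + 0.088 = 0.196; P(Line=L3 | Defect=cosmetic) = 0.088/0.196 = 0.4490.
Difference = -0.358.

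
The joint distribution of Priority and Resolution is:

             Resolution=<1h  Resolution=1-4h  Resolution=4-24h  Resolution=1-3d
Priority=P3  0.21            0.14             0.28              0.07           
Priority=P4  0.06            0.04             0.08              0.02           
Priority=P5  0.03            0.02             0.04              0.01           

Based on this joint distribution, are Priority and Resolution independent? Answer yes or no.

Every cell satisfies P(Priority,Resolution) = P(Priority)·P(Resolution). For instance P(Priority=P3) = 0.70, P(Resolution=1-3d) = 0.10, and 0.70×0.10 = 0.07 matches the joint entry. So Priority and Resolution are independent.

yes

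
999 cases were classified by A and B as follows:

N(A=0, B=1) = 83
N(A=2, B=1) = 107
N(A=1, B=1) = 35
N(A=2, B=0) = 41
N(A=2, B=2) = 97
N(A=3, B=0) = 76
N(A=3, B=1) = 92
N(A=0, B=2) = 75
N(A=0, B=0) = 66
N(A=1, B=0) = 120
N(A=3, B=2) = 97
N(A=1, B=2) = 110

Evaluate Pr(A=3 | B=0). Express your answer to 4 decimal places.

0.2508

Total with B=0: 66 + 120 + 41 + 76 = 303.
P(A=3 | B=0) = 76/303 = 0.2508.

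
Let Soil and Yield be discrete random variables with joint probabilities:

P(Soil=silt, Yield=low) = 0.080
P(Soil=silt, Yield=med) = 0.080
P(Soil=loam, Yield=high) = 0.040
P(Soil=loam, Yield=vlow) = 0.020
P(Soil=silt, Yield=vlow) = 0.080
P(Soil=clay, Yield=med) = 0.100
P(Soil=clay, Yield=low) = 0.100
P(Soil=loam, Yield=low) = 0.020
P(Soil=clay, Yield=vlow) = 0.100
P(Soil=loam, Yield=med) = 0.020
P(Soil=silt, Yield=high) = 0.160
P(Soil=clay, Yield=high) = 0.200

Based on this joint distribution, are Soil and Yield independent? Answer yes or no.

yes

Every cell satisfies P(Soil,Yield) = P(Soil)·P(Yield). For instance P(Soil=clay) = 0.500, P(Yield=med) = 0.200, and 0.500×0.200 = 0.100 matches the joint entry. So Soil and Yield are independent.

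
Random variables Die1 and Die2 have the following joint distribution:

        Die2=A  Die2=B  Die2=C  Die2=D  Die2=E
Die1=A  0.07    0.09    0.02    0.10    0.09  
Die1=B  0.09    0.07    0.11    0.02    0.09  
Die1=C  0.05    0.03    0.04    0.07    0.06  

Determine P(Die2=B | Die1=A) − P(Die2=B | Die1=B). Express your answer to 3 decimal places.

P(Die1=A) = 0.07 + 0.09 + 0.02 + 0.10 + 0.09 = 0.37; P(Die2=B | Die1=A) = 0.09/0.37 = 0.2432.
P(Die1=B) = 0.09 + 0.07 + 0.11 + 0.02 + 0.09 = 0.38; P(Die2=B | Die1=B) = 0.07/0.38 = 0.1842.
Difference = 0.059.

0.059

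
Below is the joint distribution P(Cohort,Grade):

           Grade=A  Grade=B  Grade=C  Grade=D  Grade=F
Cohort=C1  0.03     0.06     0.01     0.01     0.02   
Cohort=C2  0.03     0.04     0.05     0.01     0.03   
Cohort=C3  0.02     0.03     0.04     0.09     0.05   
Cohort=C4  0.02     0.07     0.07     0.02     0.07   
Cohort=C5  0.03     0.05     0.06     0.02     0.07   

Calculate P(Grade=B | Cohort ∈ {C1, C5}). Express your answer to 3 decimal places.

P(Cohort=C1) = 0.03 + 0.06 + 0.01 + 0.01 + 0.02 = 0.13.
P(Cohort=C5) = 0.03 + 0.05 + 0.06 + 0.02 + 0.07 = 0.23.
P(Cohort ∈ {C1, C5}) = 0.13 + 0.23 = 0.36; P(Grade=B, Cohort ∈ {C1, C5}) = 0.06 + 0.05 = 0.11.
P(Grade=B | Cohort ∈ {C1, C5}) = 0.11/0.36 = 0.306.

0.306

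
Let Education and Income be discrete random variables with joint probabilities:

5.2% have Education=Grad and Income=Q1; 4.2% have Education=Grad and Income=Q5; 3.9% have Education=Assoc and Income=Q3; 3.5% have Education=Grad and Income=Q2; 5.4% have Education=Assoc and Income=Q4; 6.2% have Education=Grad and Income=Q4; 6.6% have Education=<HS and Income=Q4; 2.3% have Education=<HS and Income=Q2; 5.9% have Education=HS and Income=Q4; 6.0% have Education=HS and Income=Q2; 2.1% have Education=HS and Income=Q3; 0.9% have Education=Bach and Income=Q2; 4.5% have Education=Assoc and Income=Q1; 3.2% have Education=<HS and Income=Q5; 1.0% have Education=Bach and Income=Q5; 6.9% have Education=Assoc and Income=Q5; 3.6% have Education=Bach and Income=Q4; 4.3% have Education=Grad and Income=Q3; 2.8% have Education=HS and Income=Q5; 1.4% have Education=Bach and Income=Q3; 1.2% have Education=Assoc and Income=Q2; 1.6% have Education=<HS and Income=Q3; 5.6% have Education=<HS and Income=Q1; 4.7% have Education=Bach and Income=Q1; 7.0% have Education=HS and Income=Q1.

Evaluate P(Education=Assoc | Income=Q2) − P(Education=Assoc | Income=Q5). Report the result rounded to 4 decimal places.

P(Income=Q2) = 0.023 + 0.060 + 0.012 + 0.009 + 0.035 = 0.139; P(Education=Assoc | Income=Q2) = 0.012/0.139 = 0.08633.
P(Income=Q5) = 0.032 + 0.028 + 0.069 + 0.010 + 0.042 = 0.181; P(Education=Assoc | Income=Q5) = 0.069/0.181 = 0.38122.
Difference = -0.2949.

-0.2949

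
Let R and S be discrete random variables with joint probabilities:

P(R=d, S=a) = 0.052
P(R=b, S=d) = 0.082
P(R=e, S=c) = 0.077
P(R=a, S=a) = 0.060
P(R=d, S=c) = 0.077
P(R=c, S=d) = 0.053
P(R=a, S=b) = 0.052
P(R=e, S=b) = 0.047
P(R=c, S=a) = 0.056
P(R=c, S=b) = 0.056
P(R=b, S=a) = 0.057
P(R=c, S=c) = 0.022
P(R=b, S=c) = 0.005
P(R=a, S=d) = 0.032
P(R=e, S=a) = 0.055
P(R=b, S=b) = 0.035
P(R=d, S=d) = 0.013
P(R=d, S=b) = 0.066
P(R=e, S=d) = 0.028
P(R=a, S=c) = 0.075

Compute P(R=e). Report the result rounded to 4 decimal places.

P(R=e) = 0.055 + 0.047 + 0.077 + 0.028 = 0.207.

0.2070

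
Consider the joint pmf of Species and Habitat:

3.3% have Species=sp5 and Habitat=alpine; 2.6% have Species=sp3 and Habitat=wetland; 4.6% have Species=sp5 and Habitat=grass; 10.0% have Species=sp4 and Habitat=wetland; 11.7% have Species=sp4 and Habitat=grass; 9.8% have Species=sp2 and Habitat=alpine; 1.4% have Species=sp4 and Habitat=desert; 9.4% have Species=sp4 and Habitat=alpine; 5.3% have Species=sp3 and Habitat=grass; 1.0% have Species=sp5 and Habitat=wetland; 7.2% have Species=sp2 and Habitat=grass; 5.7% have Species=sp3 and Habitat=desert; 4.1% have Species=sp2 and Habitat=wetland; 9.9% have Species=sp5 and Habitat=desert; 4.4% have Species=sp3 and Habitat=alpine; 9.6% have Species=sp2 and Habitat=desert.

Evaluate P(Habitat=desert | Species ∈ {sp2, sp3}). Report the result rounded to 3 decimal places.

P(Species=sp2) = 0.072 + 0.041 + 0.096 + 0.098 = 0.307.
P(Species=sp3) = 0.053 + 0.026 + 0.057 + 0.044 = 0.180.
P(Species ∈ {sp2, sp3}) = 0.307 + 0.180 = 0.487; P(Habitat=desert, Species ∈ {sp2, sp3}) = 0.096 + 0.057 = 0.153.
P(Habitat=desert | Species ∈ {sp2, sp3}) = 0.153/0.487 = 0.314.

0.314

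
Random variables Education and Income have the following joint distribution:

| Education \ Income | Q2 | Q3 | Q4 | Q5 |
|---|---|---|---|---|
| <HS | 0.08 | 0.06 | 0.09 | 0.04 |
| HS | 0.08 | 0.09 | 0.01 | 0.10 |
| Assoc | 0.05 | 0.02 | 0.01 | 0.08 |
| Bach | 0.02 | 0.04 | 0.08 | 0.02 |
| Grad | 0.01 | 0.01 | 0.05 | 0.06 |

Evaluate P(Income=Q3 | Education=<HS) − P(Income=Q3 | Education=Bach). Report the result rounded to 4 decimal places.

P(Education=<HS) = 0.08 + 0.06 + 0.09 + 0.04 = 0.27; P(Income=Q3 | Education=<HS) = 0.06/0.27 = 0.22222.
P(Education=Bach) = 0.02 + 0.04 + 0.08 + 0.02 = 0.16; P(Income=Q3 | Education=Bach) = 0.04/0.16 = 0.25000.
Difference = -0.0278.

-0.0278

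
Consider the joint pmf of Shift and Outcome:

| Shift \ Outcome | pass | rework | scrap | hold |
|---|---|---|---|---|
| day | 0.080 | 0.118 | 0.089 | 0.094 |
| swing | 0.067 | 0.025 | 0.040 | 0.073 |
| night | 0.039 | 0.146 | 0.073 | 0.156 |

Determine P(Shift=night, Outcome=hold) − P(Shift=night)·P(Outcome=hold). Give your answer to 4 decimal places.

0.0223

P(Shift=night) = 0.039 + 0.146 + 0.073 + 0.156 = 0.414.
P(Outcome=hold) = 0.094 + 0.073 + 0.156 = 0.323.
P(Shift=night, Outcome=hold) − P(Shift=night)P(Outcome=hold) = 0.156 − 0.414×0.323 = 0.0223.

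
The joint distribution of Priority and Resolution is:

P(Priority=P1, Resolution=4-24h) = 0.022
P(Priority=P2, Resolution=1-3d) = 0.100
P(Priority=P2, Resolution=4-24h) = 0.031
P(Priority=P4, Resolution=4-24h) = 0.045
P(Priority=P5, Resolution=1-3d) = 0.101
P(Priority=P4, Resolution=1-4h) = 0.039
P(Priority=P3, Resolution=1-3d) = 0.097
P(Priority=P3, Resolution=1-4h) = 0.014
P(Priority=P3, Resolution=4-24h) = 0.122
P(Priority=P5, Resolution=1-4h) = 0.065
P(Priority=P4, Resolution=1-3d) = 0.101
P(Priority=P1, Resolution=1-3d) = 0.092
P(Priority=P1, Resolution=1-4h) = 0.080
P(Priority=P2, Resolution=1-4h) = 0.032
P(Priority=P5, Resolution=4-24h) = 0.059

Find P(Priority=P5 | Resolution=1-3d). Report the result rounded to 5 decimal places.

0.20570

P(Resolution=1-3d) = 0.092 + 0.100 + 0.097 + 0.101 + 0.101 = 0.491.
P(Priority=P5 | Resolution=1-3d) = 0.101/0.491 = 0.20570.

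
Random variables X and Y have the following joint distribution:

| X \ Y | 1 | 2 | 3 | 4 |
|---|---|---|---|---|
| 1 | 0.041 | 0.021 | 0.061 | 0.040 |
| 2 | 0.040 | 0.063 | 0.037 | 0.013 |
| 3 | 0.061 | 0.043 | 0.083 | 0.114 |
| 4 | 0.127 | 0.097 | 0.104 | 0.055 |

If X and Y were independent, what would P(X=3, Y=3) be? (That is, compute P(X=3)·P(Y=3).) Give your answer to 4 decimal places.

0.0858

P(X=3) = 0.061 + 0.043 + 0.083 + 0.114 = 0.301.
P(Y=3) = 0.061 + 0.037 + 0.083 + 0.104 = 0.285.
Product: 0.301 × 0.285 = 0.0858.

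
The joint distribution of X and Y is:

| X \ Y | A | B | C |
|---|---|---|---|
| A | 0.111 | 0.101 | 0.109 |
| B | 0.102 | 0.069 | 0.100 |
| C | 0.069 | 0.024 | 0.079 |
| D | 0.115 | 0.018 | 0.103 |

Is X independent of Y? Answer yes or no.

P(X=A) = 0.321 and P(Y=B) = 0.212, so their product is 0.06805, but P(X=A, Y=B) = 0.101. Since these differ, X and Y are not independent.

no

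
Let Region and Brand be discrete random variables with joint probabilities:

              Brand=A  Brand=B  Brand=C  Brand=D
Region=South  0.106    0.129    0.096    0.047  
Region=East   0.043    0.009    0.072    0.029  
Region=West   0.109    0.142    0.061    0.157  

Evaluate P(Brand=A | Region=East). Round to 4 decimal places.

P(Region=East) = 0.043 + 0.009 + 0.072 + 0.029 = 0.153.
P(Brand=A | Region=East) = 0.043/0.153 = 0.2810.

0.2810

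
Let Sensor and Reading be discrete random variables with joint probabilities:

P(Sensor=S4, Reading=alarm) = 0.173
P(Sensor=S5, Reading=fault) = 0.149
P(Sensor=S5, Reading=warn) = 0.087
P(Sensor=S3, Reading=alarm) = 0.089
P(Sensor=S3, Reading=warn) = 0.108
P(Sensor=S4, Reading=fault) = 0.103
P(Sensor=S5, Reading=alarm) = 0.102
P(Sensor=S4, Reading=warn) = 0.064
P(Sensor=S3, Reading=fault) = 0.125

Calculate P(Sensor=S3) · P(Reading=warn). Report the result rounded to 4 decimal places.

0.0834

P(Sensor=S3) = 0.108 + 0.089 + 0.125 = 0.322.
P(Reading=warn) = 0.108 + 0.064 + 0.087 = 0.259.
Product: 0.322 × 0.259 = 0.0834.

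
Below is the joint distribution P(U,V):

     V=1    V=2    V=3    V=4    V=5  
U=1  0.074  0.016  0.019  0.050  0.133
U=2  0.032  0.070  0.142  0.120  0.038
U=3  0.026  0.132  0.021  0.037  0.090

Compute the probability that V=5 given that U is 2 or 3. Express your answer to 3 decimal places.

P(U=2) = 0.032 + 0.070 + 0.142 + 0.120 + 0.038 = 0.402.
P(U=3) = 0.026 + 0.132 + 0.021 + 0.037 + 0.090 = 0.306.
P(U ∈ {2, 3}) = 0.402 + 0.306 = 0.708; P(V=5, U ∈ {2, 3}) = 0.038 + 0.090 = 0.128.
P(V=5 | U ∈ {2, 3}) = 0.128/0.708 = 0.181.

0.181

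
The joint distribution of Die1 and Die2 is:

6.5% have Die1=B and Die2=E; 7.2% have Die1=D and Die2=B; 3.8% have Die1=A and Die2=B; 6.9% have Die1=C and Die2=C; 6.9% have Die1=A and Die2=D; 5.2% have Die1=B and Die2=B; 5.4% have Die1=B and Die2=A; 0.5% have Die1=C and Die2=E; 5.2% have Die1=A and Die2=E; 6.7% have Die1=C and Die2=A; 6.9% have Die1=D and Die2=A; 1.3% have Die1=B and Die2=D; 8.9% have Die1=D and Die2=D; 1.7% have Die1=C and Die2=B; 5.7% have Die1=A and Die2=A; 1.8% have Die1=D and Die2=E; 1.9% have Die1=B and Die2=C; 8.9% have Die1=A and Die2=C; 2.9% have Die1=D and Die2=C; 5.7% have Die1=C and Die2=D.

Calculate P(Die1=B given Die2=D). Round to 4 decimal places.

0.0570

P(Die2=D) = 0.069 + 0.013 + 0.057 + 0.089 = 0.228.
P(Die1=B | Die2=D) = 0.013/0.228 = 0.0570.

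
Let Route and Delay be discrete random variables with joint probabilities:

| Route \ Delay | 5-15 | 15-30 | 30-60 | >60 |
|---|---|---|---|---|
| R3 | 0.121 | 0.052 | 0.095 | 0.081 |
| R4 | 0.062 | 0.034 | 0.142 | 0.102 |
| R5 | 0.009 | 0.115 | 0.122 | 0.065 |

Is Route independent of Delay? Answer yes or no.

P(Route=R3) = 0.349 and P(Delay=5-15) = 0.192, so their product is 0.06701, but P(Route=R3, Delay=5-15) = 0.121. Since these differ, Route and Delay are not independent.

no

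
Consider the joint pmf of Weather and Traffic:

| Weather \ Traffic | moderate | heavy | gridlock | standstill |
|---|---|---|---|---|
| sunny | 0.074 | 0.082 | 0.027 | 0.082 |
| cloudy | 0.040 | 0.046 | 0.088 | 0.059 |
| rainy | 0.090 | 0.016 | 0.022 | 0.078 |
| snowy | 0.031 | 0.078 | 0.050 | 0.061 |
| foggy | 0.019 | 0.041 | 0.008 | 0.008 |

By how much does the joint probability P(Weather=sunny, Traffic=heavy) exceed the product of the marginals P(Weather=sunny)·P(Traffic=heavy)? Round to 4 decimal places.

0.0123

P(Weather=sunny) = 0.074 + 0.082 + 0.027 + 0.082 = 0.265.
P(Traffic=heavy) = 0.082 + 0.046 + 0.016 + 0.078 + 0.041 = 0.263.
P(Weather=sunny, Traffic=heavy) − P(Weather=sunny)P(Traffic=heavy) = 0.082 − 0.265×0.263 = 0.0123.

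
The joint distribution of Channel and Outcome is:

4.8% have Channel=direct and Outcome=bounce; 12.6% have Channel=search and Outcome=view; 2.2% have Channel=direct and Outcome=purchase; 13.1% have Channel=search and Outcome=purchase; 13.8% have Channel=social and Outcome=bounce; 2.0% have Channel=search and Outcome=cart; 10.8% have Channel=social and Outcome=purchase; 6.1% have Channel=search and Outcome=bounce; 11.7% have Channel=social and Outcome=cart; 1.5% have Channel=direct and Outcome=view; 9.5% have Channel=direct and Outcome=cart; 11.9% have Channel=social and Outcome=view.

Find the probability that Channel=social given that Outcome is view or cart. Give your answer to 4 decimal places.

0.4797

P(Outcome=view) = 0.126 + 0.119 + 0.015 = 0.260.
P(Outcome=cart) = 0.020 + 0.117 + 0.095 = 0.232.
P(Outcome ∈ {view, cart}) = 0.260 + 0.232 = 0.492; P(Channel=social, Outcome ∈ {view, cart}) = 0.119 + 0.117 = 0.236.
P(Channel=social | Outcome ∈ {view, cart}) = 0.236/0.492 = 0.4797.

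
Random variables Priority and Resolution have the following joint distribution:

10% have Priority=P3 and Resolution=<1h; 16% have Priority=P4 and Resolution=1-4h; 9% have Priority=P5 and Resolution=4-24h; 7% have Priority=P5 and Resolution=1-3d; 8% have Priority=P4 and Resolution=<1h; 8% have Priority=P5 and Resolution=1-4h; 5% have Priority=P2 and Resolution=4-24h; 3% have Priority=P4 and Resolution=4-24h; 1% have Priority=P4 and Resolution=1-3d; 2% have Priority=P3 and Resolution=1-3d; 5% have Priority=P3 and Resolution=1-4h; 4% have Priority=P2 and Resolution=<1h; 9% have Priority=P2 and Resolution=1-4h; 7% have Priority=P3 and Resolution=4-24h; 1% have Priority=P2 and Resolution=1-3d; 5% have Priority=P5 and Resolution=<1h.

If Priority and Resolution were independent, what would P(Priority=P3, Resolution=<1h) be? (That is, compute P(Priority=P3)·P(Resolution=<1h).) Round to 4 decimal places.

P(Priority=P3) = 0.10 + 0.05 + 0.07 + 0.02 = 0.24.
P(Resolution=<1h) = 0.04 + 0.10 + 0.08 + 0.05 = 0.27.
Product: 0.24 × 0.27 = 0.0648.

0.0648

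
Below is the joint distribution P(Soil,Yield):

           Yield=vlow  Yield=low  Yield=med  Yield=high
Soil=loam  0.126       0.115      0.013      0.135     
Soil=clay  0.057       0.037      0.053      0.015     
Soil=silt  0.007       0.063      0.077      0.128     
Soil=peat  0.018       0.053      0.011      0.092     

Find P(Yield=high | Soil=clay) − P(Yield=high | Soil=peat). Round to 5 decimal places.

-0.43614

P(Soil=clay) = 0.057 + 0.037 + 0.053 + 0.015 = 0.162; P(Yield=high | Soil=clay) = 0.015/0.162 = 0.092593.
P(Soil=peat) = 0.018 + 0.053 + 0.011 + 0.092 = 0.174; P(Yield=high | Soil=peat) = 0.092/0.174 = 0.528736.
Difference = -0.43614.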